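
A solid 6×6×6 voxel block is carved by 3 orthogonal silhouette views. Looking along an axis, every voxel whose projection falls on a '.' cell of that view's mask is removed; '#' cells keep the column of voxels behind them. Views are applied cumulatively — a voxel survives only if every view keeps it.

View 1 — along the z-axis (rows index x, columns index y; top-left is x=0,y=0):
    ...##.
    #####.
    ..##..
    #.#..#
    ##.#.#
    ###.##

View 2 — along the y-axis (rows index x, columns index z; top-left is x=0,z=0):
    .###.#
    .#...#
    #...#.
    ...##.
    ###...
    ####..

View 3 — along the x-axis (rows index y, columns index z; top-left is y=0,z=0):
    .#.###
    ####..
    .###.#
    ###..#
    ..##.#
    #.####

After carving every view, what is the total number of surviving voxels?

voxel count = 43

start: 6×6×6 = 216 voxels
V1 z: intersect with XY mask (21 set) -- 126 left
V2 y: intersect with XZ mask (17 set) -- 60 left
V3 x: intersect with YZ mask (24 set) -- 43 left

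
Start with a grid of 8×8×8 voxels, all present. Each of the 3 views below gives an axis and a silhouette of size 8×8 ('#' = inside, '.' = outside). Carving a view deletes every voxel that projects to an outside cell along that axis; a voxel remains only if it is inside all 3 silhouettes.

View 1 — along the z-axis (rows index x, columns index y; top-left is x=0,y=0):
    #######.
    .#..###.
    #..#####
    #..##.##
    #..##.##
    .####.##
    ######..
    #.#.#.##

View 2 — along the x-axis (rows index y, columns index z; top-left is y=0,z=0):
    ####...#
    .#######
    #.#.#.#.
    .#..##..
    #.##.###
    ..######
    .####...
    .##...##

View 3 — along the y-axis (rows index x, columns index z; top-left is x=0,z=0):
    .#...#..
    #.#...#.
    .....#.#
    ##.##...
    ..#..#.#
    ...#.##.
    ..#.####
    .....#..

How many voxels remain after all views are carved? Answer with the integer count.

before carving: 512 voxels (8×8×8)
after view 1 [z-axis, 44 of 64 cells solid] → remaining = 352
after view 2 [x-axis, 39 of 64 cells solid] → remaining = 212
after view 3 [y-axis, 23 of 64 cells solid] → remaining = 75

remaining voxels: 75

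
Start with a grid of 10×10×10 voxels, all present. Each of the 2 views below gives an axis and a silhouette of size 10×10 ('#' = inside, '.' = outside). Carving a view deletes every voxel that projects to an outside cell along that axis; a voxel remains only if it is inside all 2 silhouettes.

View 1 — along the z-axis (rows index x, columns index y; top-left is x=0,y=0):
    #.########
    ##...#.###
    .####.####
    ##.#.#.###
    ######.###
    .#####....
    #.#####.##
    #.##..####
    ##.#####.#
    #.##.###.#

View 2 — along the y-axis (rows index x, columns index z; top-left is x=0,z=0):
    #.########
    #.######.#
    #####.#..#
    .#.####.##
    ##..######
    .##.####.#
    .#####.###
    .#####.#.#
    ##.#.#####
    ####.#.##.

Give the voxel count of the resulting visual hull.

remaining voxels: 567

initial block: 10^3 = 1000
[1] z-view keeps 74 columns → grid now 740
[2] y-view keeps 76 columns → grid now 567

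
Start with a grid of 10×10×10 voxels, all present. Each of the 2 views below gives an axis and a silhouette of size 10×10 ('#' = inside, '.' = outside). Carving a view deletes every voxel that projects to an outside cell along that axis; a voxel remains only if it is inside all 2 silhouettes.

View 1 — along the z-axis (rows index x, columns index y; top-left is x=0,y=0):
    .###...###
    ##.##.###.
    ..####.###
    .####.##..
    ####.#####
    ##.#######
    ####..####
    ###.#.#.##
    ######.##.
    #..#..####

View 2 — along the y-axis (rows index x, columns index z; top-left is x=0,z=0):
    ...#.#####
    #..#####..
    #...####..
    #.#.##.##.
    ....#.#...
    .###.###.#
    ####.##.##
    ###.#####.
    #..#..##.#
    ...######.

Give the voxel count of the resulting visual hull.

before carving: 1000 voxels (10×10×10)
[1] z-view keeps 73 columns → grid now 730
[2] y-view keeps 59 columns → grid now 426

|visual hull| = 426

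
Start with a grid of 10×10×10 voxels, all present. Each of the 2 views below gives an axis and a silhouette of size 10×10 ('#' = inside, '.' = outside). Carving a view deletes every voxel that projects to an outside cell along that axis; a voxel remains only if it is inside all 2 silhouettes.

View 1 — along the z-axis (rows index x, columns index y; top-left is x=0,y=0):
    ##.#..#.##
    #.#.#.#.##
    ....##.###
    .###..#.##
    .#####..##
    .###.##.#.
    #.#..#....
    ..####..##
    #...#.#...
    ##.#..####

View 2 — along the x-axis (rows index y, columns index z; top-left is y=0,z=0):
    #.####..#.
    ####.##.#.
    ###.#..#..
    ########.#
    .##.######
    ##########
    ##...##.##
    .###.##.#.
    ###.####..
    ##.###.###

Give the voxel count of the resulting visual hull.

remaining voxels: 399

initial block: 10^3 = 1000
V1 z: intersect with XY mask (55 set) -- 550 left
V2 x: intersect with YZ mask (72 set) -- 399 left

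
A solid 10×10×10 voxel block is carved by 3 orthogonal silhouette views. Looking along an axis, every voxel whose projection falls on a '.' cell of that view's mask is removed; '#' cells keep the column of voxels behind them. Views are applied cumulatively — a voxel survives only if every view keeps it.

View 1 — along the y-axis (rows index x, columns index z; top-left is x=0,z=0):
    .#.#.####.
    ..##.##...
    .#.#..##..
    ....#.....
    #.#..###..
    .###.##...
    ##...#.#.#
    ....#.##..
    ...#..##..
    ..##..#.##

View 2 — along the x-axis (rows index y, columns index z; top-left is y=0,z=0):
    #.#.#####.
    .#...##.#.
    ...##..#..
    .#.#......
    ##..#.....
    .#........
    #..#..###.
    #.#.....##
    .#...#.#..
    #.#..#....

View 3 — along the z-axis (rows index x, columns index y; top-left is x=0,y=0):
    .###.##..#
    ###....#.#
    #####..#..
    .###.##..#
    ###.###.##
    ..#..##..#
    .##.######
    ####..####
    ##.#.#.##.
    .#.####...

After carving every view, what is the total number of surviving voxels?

full grid |V| = 1000
  1. axis=1 (XZ plane), |mask|=41  ⇒  voxels=410
  2. axis=0 (YZ plane), |mask|=35  ⇒  voxels=144
  3. axis=2 (XY plane), |mask|=62  ⇒  voxels=91

voxel count = 91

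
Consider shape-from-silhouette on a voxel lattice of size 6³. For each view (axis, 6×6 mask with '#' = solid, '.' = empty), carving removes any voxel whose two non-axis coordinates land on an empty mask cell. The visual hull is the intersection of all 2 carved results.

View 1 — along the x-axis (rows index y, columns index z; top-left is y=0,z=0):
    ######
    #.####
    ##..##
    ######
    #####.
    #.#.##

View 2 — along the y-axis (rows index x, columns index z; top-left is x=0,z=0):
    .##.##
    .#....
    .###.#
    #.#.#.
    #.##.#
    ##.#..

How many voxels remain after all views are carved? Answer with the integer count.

full grid |V| = 216
after view 1 [x-axis, 30 of 36 cells solid] → remaining = 180
after view 2 [y-axis, 19 of 36 cells solid] → remaining = 93

voxel count = 93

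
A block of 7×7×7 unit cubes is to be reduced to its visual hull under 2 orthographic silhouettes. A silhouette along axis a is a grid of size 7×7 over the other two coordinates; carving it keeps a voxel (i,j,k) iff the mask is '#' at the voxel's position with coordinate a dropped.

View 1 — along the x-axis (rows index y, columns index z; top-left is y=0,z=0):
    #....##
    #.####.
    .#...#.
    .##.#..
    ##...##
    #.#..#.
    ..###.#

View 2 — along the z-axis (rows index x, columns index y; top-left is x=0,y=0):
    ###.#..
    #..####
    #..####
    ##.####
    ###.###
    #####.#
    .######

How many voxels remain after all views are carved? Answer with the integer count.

remaining voxels: 133

initial block: 7^3 = 343
V1 x: intersect with YZ mask (24 set) -- 168 left
V2 z: intersect with XY mask (38 set) -- 133 left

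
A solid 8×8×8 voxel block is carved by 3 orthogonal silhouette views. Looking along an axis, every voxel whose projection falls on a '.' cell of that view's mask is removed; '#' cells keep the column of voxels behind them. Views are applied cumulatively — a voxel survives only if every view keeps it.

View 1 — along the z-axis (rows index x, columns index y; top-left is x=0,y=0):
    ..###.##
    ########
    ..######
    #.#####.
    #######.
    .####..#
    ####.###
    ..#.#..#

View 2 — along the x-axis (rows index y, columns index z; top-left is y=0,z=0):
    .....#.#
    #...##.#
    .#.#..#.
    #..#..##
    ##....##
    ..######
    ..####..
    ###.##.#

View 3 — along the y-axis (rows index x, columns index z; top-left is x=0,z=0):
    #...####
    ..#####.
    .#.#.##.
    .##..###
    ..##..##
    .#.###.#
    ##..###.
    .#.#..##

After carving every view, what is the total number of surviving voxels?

115 voxels

full grid |V| = 512
step 1: project along z, AND mask (47/64) → |grid| = 376
step 2: project along x, AND mask (33/64) → |grid| = 194
step 3: project along y, AND mask (37/64) → |grid| = 115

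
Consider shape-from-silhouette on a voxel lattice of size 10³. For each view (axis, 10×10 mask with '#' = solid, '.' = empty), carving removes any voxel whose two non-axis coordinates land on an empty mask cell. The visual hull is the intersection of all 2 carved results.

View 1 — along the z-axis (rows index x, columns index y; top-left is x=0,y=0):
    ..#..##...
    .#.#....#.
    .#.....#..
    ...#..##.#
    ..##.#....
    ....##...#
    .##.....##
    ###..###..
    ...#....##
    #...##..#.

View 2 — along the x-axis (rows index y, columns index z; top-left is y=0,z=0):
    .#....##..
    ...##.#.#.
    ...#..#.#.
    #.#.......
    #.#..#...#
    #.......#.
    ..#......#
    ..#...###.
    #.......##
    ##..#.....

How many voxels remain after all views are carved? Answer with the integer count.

initial block: 10^3 = 1000
carve view 1 (along z, XY-mask fill 35/100): 350 voxels remain
carve view 2 (along x, YZ-mask fill 30/100): 102 voxels remain

voxel count = 102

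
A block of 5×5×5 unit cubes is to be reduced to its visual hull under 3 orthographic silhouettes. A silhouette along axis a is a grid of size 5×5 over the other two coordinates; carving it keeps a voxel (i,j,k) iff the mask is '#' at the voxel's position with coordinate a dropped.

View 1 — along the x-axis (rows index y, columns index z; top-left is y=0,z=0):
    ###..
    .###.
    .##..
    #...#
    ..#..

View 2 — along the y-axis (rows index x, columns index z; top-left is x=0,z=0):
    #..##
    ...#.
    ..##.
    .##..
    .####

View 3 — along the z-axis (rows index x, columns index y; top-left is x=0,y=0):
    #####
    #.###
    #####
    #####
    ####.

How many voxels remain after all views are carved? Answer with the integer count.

remaining voxels: 24

initial block: 5^3 = 125
V1 x: intersect with YZ mask (11 set) -- 55 left
V2 y: intersect with XZ mask (12 set) -- 26 left
V3 z: intersect with XY mask (23 set) -- 24 left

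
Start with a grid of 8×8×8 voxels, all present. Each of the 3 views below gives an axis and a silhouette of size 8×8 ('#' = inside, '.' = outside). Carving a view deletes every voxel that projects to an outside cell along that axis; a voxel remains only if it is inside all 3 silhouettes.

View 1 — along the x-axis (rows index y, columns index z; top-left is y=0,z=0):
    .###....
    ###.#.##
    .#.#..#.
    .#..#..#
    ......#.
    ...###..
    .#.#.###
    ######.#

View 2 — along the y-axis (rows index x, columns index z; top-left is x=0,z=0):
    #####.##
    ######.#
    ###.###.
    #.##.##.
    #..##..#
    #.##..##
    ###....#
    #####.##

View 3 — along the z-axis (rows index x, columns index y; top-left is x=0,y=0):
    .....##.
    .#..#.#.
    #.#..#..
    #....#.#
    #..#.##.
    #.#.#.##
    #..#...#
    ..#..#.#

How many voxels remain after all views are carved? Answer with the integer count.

|visual hull| = 67

initial block: 8^3 = 512
[1] x-view keeps 31 columns → grid now 248
[2] y-view keeps 45 columns → grid now 170
[3] z-view keeps 26 columns → grid now 67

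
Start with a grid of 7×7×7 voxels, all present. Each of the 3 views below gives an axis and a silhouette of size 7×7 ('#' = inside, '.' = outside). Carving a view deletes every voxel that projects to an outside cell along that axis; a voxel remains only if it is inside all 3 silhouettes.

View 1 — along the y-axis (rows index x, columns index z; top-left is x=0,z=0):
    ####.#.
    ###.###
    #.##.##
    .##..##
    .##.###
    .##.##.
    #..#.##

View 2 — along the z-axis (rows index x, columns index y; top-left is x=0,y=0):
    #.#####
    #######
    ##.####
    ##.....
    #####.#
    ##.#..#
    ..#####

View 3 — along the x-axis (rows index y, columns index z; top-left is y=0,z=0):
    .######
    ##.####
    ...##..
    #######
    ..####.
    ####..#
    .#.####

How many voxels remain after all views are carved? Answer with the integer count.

full grid |V| = 343
step 1: project along y, AND mask (33/49) → |grid| = 231
step 2: project along z, AND mask (36/49) → |grid| = 176
step 3: project along x, AND mask (35/49) → |grid| = 127

remaining voxels: 127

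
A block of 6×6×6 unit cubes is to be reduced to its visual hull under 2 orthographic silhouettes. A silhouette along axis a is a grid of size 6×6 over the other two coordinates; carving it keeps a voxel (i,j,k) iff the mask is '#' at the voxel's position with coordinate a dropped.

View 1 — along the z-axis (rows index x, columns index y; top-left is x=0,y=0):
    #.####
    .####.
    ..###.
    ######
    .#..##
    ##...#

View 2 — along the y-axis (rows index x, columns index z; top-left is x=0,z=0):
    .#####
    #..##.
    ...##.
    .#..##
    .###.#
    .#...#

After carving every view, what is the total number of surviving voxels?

|visual hull| = 79

before carving: 216 voxels (6×6×6)
  1. axis=2 (XY plane), |mask|=24  ⇒  voxels=144
  2. axis=1 (XZ plane), |mask|=19  ⇒  voxels=79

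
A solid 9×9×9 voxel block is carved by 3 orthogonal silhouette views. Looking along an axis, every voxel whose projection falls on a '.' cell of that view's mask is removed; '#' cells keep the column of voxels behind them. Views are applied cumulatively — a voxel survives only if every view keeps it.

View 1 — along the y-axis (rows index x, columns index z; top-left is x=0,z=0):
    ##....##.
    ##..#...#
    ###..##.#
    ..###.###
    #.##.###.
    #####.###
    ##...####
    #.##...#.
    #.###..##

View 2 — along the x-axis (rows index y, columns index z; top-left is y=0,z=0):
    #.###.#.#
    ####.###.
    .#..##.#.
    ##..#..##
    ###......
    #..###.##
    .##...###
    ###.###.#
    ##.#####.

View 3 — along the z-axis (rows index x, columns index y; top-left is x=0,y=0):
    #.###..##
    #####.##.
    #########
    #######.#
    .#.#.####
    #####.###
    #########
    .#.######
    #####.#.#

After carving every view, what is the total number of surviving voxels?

voxel count = 237

before carving: 729 voxels (9×9×9)
V1 y: intersect with XZ mask (50 set) -- 450 left
V2 x: intersect with YZ mask (50 set) -- 282 left
V3 z: intersect with XY mask (67 set) -- 237 left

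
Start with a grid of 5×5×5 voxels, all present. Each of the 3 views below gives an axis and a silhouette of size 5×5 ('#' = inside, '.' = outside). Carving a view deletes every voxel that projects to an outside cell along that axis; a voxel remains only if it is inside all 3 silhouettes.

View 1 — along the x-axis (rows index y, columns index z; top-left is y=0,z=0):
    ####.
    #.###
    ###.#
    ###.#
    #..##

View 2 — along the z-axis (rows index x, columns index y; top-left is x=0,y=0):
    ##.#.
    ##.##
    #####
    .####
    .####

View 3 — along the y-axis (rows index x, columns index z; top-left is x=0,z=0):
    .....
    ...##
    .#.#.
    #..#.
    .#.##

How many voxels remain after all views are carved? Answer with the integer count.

start: 5×5×5 = 125 voxels
after view 1 [x-axis, 19 of 25 cells solid] → remaining = 95
after view 2 [z-axis, 20 of 25 cells solid] → remaining = 76
after view 3 [y-axis, 9 of 25 cells solid] → remaining = 26

26 voxels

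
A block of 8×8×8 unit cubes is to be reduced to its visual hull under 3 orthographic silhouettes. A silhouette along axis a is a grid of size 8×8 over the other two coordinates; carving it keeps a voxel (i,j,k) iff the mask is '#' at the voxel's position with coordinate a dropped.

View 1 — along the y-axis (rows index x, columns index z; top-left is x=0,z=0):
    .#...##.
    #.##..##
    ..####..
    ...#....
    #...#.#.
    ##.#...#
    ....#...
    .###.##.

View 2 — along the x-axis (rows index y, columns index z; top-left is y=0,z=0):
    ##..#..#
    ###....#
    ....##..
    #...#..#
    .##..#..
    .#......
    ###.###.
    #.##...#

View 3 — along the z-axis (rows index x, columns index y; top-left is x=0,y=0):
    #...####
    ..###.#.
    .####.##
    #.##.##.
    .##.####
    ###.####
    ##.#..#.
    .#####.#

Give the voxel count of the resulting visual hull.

55 voxels

start: 8×8×8 = 512 voxels
V1 y: intersect with XZ mask (26 set) -- 208 left
V2 x: intersect with YZ mask (27 set) -- 80 left
V3 z: intersect with XY mask (43 set) -- 55 left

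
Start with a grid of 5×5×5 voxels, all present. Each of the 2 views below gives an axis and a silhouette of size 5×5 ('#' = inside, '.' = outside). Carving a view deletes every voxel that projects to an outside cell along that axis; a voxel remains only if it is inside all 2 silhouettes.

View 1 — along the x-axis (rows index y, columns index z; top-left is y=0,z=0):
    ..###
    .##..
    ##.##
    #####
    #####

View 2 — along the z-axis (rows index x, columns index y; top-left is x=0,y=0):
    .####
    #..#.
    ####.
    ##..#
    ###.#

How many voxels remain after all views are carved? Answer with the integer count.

initial block: 5^3 = 125
  1. axis=0 (YZ plane), |mask|=19  ⇒  voxels=95
  2. axis=2 (XY plane), |mask|=17  ⇒  voxels=62

remaining voxels: 62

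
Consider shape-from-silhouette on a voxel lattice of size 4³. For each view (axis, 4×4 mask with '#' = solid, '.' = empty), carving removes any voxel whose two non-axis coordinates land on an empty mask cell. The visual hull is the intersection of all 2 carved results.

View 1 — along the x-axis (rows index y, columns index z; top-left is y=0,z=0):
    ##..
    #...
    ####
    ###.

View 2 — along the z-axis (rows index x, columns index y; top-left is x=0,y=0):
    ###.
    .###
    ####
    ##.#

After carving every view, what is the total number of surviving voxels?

full grid |V| = 64
[1] x-view keeps 10 columns → grid now 40
[2] z-view keeps 13 columns → grid now 31

remaining voxels: 31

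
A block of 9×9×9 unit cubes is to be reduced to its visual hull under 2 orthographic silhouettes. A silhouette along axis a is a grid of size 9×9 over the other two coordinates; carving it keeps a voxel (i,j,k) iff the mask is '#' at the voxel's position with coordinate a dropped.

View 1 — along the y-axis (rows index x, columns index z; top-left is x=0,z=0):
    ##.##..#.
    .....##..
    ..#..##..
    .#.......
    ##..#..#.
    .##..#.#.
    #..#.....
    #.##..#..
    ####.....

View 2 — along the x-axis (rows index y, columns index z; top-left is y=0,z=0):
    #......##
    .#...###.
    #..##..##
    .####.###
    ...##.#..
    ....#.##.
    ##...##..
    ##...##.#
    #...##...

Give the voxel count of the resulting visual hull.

start: 9×9×9 = 729 voxels
step 1: project along y, AND mask (29/81) → |grid| = 261
step 2: project along x, AND mask (37/81) → |grid| = 116

remaining voxels: 116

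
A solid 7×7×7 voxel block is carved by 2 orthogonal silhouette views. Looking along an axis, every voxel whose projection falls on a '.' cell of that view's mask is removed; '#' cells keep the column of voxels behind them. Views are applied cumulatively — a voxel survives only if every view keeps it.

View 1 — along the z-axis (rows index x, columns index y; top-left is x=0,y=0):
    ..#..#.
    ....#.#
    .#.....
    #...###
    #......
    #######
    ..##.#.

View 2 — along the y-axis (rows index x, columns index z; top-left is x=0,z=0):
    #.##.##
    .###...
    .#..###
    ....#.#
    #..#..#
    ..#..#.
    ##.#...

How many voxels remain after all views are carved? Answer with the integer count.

54 voxels

full grid |V| = 343
carve view 1 (along z, XY-mask fill 20/49): 140 voxels remain
carve view 2 (along y, XZ-mask fill 22/49): 54 voxels remain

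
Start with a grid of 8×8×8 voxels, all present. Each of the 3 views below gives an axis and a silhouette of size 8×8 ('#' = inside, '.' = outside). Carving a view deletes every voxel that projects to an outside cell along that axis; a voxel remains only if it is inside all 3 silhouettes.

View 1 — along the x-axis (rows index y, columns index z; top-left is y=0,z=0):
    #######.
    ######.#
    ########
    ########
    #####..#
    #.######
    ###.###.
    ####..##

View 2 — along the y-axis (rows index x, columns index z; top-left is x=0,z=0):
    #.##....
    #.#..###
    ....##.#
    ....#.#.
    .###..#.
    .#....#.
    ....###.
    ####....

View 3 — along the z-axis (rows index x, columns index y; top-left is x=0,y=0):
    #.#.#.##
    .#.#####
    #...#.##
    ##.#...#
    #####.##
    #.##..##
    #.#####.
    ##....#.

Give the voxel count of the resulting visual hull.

full grid |V| = 512
after view 1 [x-axis, 55 of 64 cells solid] → remaining = 440
after view 2 [y-axis, 26 of 64 cells solid] → remaining = 179
after view 3 [z-axis, 40 of 64 cells solid] → remaining = 114

voxel count = 114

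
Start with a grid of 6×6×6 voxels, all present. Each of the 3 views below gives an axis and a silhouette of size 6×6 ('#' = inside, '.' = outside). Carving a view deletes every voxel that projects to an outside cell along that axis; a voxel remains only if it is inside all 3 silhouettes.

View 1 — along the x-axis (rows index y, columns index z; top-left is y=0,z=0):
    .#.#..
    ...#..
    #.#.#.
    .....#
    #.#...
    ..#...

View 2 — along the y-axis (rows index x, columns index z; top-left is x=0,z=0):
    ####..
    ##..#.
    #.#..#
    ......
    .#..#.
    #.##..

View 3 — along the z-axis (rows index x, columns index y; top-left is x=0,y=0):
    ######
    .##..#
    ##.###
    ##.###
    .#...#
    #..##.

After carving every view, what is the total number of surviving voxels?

|visual hull| = 17

before carving: 216 voxels (6×6×6)
step 1: project along x, AND mask (10/36) → |grid| = 60
step 2: project along y, AND mask (15/36) → |grid| = 27
step 3: project along z, AND mask (24/36) → |grid| = 17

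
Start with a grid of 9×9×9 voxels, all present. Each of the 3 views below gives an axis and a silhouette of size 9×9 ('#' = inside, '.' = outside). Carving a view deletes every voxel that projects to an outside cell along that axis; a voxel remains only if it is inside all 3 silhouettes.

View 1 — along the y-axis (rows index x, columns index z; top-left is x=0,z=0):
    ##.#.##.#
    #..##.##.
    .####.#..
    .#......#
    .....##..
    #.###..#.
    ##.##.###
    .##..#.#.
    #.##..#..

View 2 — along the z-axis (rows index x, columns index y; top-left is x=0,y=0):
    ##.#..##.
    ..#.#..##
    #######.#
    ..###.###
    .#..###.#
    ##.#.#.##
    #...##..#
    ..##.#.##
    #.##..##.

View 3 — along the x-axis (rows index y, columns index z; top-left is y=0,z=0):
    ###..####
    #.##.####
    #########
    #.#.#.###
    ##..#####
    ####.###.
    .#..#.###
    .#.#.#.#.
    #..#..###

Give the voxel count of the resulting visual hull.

|visual hull| = 144

start: 9×9×9 = 729 voxels
[1] y-view keeps 40 columns → grid now 360
[2] z-view keeps 48 columns → grid now 210
[3] x-view keeps 57 columns → grid now 144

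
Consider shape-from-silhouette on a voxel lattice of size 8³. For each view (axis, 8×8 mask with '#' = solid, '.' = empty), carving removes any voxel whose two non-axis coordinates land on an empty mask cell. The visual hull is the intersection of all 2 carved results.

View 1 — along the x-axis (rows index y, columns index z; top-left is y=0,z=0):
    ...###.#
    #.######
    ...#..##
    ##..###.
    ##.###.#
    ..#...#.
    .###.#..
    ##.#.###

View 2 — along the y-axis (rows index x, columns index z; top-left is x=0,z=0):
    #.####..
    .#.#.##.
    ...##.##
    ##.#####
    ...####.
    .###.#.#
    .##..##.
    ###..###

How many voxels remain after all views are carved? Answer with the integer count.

remaining voxels: 188

full grid |V| = 512
V1 x: intersect with YZ mask (37 set) -- 296 left
V2 y: intersect with XZ mask (39 set) -- 188 left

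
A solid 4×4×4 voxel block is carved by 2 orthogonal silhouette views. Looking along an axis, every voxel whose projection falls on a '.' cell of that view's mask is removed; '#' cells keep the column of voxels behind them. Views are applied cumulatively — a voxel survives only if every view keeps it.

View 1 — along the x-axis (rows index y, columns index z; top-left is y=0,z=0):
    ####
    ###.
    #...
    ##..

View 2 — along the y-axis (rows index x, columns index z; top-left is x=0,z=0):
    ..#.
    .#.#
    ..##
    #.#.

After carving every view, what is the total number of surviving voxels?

before carving: 64 voxels (4×4×4)
after view 1 [x-axis, 10 of 16 cells solid] → remaining = 40
after view 2 [y-axis, 7 of 16 cells solid] → remaining = 15

voxel count = 15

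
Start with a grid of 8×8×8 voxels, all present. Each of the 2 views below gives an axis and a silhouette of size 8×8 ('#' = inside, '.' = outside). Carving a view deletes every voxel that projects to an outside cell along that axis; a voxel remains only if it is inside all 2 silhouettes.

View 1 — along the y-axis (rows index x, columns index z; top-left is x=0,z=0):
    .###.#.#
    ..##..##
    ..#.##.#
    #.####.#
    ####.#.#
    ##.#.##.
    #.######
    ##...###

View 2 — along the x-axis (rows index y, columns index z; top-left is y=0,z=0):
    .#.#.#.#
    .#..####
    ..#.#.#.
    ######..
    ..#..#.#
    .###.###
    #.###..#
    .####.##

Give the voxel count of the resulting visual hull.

remaining voxels: 204

before carving: 512 voxels (8×8×8)
after view 1 [y-axis, 42 of 64 cells solid] → remaining = 336
after view 2 [x-axis, 38 of 64 cells solid] → remaining = 204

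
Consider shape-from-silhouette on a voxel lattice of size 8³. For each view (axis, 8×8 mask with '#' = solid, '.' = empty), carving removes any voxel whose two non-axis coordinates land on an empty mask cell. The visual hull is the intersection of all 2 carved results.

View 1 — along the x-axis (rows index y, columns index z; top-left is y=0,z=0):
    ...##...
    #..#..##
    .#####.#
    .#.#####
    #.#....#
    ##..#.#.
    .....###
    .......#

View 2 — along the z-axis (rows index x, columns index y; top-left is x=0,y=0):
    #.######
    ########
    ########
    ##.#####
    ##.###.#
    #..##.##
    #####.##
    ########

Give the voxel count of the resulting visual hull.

initial block: 8^3 = 512
[1] x-view keeps 29 columns → grid now 232
[2] z-view keeps 56 columns → grid now 195

|visual hull| = 195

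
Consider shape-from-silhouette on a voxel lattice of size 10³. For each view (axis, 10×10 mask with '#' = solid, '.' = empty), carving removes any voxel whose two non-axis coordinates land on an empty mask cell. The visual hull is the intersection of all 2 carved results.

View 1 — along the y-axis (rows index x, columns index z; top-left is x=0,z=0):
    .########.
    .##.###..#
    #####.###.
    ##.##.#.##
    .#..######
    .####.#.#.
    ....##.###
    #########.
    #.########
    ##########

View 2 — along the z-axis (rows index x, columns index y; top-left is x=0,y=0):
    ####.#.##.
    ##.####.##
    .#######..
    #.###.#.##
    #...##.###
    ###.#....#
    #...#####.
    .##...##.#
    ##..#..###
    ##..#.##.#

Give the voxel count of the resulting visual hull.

before carving: 1000 voxels (10×10×10)
carve view 1 (along y, XZ-mask fill 75/100): 750 voxels remain
carve view 2 (along z, XY-mask fill 63/100): 470 voxels remain

|visual hull| = 470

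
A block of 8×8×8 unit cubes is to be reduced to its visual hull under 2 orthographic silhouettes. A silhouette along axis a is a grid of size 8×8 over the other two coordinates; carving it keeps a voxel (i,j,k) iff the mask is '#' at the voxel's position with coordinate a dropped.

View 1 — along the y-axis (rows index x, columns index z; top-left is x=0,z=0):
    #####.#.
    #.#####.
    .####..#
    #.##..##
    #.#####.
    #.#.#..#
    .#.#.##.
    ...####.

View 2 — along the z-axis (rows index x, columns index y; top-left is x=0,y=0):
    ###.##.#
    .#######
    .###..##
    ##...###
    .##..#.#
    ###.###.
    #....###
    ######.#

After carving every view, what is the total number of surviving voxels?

|visual hull| = 220

full grid |V| = 512
carve view 1 (along y, XZ-mask fill 40/64): 320 voxels remain
carve view 2 (along z, XY-mask fill 44/64): 220 voxels remain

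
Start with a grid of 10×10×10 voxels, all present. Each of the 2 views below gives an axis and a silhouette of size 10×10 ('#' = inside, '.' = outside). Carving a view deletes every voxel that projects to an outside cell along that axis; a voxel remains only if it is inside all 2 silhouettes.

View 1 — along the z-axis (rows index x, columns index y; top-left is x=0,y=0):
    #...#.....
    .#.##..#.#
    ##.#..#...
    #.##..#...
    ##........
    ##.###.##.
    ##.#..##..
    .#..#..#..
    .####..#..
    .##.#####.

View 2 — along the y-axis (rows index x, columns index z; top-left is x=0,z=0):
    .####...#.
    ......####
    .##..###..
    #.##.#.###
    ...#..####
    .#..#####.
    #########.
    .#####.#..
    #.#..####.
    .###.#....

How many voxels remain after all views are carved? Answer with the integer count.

remaining voxels: 251

before carving: 1000 voxels (10×10×10)
carve view 1 (along z, XY-mask fill 44/100): 440 voxels remain
carve view 2 (along y, XZ-mask fill 57/100): 251 voxels remain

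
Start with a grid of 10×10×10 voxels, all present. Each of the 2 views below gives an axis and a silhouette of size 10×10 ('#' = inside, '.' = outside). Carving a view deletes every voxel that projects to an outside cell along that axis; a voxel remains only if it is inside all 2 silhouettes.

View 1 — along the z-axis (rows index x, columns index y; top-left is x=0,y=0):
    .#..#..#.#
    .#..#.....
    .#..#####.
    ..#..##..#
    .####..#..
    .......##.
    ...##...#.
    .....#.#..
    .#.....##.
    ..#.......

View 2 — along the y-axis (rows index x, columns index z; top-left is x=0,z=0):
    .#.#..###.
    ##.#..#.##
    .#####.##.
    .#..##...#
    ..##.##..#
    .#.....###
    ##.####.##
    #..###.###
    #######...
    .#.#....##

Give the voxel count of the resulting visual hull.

start: 10×10×10 = 1000 voxels
carve view 1 (along z, XY-mask fill 32/100): 320 voxels remain
carve view 2 (along y, XZ-mask fill 57/100): 186 voxels remain

remaining voxels: 186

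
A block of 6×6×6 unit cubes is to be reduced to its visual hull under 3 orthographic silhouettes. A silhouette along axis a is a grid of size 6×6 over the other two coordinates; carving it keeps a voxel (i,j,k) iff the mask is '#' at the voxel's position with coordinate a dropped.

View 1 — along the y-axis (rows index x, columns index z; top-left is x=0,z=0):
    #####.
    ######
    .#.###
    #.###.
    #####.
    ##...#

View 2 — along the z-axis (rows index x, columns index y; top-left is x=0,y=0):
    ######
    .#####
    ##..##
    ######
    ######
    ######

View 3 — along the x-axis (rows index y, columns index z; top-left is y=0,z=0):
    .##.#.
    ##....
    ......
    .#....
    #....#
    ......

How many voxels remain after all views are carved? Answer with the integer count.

full grid |V| = 216
[1] y-view keeps 27 columns → grid now 162
[2] z-view keeps 33 columns → grid now 148
[3] x-view keeps 8 columns → grid now 33

33 voxels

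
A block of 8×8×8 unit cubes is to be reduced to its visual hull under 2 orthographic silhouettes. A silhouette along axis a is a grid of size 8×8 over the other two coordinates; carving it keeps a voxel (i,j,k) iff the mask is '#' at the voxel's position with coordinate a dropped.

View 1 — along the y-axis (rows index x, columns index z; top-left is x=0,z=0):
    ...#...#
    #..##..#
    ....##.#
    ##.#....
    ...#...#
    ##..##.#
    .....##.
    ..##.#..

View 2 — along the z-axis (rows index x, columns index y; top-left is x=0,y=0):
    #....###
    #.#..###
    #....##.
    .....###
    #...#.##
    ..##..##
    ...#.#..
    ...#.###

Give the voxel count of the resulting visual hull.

|visual hull| = 90

before carving: 512 voxels (8×8×8)
carve view 1 (along y, XZ-mask fill 24/64): 192 voxels remain
carve view 2 (along z, XY-mask fill 29/64): 90 voxels remain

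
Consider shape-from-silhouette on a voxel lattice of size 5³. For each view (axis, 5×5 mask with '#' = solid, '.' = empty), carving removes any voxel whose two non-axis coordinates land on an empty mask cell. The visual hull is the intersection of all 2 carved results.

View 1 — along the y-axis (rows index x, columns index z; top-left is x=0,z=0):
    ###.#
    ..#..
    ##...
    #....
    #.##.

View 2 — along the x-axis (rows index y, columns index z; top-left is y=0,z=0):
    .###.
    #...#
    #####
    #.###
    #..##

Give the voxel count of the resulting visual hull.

start: 5×5×5 = 125 voxels
carve view 1 (along y, XZ-mask fill 11/25): 55 voxels remain
carve view 2 (along x, YZ-mask fill 17/25): 37 voxels remain

voxel count = 37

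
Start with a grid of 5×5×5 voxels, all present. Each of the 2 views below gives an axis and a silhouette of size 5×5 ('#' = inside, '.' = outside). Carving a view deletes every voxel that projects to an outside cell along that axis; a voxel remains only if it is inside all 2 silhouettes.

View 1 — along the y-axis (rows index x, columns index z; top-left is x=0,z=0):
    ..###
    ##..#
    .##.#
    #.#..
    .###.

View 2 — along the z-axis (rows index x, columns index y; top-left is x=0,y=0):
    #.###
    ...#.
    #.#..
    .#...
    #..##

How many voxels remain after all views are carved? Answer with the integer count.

full grid |V| = 125
carve view 1 (along y, XZ-mask fill 14/25): 70 voxels remain
carve view 2 (along z, XY-mask fill 11/25): 32 voxels remain

remaining voxels: 32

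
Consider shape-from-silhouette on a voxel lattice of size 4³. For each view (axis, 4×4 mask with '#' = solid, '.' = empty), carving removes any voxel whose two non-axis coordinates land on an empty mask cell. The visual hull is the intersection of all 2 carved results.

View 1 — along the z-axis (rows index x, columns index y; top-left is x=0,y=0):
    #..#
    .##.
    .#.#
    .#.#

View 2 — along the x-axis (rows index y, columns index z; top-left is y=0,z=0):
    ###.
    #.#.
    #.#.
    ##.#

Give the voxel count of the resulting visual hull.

full grid |V| = 64
step 1: project along z, AND mask (8/16) → |grid| = 32
step 2: project along x, AND mask (10/16) → |grid| = 20

20 voxels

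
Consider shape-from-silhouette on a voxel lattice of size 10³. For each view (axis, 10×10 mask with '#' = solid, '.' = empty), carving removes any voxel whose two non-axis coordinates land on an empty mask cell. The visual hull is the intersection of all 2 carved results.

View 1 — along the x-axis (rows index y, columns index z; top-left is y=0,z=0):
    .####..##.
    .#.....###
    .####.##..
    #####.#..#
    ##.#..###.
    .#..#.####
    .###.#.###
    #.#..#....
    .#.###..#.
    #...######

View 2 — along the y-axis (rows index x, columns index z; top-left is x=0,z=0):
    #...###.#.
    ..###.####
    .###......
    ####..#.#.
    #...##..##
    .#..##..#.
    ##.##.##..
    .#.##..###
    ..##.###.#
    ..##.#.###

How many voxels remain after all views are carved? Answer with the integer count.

start: 10×10×10 = 1000 voxels
  1. axis=0 (YZ plane), |mask|=57  ⇒  voxels=570
  2. axis=1 (XZ plane), |mask|=54  ⇒  voxels=313

|visual hull| = 313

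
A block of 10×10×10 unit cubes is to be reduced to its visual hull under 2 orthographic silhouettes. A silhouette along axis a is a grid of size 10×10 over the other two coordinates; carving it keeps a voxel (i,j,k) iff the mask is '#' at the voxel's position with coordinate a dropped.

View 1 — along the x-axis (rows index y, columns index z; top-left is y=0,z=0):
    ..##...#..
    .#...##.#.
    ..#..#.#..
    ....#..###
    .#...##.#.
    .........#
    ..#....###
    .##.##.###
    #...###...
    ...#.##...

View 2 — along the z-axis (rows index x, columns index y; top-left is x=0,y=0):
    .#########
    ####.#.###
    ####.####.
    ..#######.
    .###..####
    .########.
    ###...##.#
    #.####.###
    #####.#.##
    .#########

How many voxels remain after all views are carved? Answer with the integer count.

296 voxels

initial block: 10^3 = 1000
V1 x: intersect with YZ mask (37 set) -- 370 left
V2 z: intersect with XY mask (78 set) -- 296 left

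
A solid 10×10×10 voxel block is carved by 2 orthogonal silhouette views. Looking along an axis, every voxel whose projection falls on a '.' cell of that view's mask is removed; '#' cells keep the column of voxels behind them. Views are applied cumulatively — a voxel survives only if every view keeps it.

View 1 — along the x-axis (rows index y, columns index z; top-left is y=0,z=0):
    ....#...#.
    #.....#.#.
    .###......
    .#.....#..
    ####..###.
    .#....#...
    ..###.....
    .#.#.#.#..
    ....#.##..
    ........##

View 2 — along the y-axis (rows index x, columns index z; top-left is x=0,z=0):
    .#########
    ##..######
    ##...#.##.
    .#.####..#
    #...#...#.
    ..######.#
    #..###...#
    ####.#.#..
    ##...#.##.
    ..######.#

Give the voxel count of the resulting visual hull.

voxel count = 182

before carving: 1000 voxels (10×10×10)
[1] x-view keeps 31 columns → grid now 310
[2] y-view keeps 61 columns → grid now 182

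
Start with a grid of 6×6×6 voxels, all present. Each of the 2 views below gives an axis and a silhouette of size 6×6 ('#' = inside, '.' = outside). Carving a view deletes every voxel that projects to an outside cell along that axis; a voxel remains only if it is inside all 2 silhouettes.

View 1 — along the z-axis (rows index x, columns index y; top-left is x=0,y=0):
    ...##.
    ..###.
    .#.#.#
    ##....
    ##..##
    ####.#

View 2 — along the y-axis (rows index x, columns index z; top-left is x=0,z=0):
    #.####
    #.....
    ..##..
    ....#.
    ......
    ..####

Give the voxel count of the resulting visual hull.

before carving: 216 voxels (6×6×6)
after view 1 [z-axis, 19 of 36 cells solid] → remaining = 114
after view 2 [y-axis, 13 of 36 cells solid] → remaining = 41

|visual hull| = 41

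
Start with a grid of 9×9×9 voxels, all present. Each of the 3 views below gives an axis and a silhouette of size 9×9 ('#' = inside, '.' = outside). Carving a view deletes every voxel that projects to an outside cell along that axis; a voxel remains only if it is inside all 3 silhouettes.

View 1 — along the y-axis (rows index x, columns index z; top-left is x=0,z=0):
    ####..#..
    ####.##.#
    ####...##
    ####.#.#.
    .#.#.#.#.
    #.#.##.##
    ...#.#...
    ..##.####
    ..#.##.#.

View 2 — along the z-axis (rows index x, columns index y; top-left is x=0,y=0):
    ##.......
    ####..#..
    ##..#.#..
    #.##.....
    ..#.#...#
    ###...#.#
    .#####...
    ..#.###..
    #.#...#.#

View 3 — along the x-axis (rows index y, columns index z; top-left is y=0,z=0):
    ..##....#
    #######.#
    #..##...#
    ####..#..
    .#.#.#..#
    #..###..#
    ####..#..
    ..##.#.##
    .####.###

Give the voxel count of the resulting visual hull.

voxel count = 101

start: 9×9×9 = 729 voxels
step 1: project along y, AND mask (46/81) → |grid| = 414
step 2: project along z, AND mask (35/81) → |grid| = 179
step 3: project along x, AND mask (46/81) → |grid| = 101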